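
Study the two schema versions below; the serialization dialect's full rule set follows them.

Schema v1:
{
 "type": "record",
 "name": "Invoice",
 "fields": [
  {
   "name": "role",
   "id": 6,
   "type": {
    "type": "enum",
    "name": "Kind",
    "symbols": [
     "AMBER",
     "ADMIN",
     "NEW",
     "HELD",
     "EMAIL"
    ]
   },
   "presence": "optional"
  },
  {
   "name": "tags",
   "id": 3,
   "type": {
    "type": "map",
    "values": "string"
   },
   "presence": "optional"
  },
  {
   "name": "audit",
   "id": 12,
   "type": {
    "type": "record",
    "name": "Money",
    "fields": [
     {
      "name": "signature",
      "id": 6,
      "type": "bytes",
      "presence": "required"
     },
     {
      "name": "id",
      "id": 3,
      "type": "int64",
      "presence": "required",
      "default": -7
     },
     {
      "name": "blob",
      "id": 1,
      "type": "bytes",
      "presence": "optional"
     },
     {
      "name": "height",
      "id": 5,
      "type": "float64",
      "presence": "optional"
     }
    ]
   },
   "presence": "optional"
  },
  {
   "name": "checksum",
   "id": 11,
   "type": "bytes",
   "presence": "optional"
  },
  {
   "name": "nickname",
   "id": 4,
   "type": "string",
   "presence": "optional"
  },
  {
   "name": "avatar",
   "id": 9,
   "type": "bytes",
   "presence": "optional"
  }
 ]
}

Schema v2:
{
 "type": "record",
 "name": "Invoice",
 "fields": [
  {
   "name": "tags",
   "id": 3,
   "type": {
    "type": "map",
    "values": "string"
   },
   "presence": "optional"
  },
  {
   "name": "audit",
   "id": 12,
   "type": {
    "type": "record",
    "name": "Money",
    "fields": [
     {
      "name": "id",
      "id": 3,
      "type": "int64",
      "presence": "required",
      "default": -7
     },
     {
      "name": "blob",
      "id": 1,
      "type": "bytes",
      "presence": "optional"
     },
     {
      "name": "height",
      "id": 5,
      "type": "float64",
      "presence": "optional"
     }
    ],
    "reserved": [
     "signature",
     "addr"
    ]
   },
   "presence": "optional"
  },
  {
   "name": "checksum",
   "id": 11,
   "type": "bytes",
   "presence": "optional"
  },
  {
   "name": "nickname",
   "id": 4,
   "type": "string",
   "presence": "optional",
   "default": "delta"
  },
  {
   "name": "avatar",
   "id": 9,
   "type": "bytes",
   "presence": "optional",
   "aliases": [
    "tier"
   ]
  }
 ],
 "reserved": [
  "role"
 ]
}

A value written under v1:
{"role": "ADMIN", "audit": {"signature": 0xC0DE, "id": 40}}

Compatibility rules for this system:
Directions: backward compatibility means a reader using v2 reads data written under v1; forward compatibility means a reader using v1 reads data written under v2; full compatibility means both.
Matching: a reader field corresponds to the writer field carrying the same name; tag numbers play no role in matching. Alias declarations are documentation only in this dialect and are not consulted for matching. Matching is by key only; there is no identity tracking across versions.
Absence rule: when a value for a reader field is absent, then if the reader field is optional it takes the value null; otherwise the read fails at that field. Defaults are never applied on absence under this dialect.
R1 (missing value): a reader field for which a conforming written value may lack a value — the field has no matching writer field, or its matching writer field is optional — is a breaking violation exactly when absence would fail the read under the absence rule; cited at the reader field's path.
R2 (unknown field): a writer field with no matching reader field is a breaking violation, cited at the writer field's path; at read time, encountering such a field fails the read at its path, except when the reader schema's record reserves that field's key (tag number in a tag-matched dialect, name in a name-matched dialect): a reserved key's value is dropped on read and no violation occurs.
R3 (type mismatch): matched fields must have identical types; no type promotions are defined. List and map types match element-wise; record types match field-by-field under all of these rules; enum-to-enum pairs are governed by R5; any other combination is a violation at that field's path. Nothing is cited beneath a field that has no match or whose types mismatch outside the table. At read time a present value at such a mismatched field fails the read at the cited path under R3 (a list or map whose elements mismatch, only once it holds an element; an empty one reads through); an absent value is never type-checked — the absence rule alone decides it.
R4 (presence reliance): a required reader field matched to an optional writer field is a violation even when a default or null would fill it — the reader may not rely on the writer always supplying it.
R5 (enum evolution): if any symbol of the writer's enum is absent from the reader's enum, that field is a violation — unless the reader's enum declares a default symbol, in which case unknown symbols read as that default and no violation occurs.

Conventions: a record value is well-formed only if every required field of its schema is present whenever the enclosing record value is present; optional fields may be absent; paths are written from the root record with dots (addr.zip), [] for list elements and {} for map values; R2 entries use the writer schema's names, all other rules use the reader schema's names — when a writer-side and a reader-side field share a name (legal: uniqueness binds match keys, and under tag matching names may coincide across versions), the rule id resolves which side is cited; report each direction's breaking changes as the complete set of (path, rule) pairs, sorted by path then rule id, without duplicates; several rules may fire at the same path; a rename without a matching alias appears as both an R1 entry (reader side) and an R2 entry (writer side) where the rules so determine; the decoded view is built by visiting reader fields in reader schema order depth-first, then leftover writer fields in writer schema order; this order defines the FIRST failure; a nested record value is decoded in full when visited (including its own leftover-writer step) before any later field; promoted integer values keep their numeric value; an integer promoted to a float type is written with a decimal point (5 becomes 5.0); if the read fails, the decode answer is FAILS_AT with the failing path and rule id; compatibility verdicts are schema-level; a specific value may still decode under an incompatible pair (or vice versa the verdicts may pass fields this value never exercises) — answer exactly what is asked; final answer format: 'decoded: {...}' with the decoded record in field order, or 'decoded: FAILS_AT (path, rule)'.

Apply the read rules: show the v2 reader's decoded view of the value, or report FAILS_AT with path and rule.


each type pair in Invoice: writer, then reader
decoding the Invoice value with the v2 reader:
  tags := null (missing; optional => null)
  audit.id := 40
  audit.blob := null (missing; optional => null)
  audit.height := null (missing; optional => null)
  writer audit.signature: reserved -> dropped
  checksum := null (missing; optional => null)
  nickname := null (missing; optional => null)
  avatar := null (missing; optional => null)
  writer role: reserved -> dropped
  => decoded: {"tags": null, "audit": {"id": 40, "blob": null, "height": null}, "checksum": null, "nickname": null, "avatar": null}
ruling out the remaining Invoice differences:
  field nickname in record Invoice: default set to "delta" -> no rule fires on it and the decoded Invoice view is identical with or without it

decoded: {"tags": null, "audit": {"id": 40, "blob": null, "height": null}, "checksum": null, "nickname": null, "avatar": null}


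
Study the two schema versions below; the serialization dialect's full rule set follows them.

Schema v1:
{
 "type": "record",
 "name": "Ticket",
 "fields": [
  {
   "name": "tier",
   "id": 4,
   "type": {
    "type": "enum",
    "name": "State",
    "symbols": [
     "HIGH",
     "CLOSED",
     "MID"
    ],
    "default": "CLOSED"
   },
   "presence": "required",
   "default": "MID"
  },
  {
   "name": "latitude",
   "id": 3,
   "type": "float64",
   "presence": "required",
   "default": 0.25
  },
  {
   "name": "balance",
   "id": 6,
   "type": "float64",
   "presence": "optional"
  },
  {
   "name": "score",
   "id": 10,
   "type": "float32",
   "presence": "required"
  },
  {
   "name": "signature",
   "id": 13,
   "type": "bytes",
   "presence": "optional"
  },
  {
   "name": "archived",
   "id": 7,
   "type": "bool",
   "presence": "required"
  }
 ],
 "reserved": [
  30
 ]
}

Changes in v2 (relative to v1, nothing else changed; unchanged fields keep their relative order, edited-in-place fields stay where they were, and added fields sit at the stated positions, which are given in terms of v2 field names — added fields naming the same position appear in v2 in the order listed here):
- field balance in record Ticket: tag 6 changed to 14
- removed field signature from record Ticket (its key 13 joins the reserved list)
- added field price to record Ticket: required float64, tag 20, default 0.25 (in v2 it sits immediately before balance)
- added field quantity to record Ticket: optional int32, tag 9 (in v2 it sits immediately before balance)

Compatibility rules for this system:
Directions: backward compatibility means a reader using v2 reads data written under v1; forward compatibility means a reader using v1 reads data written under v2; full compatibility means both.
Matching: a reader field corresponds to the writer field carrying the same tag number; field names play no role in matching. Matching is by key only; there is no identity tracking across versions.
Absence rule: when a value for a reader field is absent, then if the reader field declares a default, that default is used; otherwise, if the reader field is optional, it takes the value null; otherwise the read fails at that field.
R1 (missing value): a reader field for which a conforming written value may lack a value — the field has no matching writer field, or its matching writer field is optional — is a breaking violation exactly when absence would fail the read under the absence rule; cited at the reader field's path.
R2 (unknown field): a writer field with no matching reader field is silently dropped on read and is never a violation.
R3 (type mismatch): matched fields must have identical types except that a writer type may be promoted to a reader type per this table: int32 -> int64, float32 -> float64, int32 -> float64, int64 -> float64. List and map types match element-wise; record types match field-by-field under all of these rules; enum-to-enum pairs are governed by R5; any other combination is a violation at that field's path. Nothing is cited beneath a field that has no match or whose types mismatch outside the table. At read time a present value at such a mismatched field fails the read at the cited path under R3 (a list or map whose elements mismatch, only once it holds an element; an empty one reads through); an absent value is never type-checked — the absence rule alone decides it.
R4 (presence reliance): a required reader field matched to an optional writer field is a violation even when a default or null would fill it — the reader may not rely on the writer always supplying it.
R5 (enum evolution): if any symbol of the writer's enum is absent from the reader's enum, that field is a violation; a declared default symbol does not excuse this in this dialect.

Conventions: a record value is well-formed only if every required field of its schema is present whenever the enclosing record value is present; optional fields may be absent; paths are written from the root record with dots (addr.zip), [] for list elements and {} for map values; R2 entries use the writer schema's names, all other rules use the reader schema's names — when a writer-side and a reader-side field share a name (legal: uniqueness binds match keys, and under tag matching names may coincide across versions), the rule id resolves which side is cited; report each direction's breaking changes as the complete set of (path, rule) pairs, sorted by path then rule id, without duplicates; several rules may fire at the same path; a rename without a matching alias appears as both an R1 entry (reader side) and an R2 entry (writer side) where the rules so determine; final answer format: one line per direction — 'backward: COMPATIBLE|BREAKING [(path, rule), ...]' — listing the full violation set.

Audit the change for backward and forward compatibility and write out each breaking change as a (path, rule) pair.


the writer's type comes first in each Ticket pair
backward for Ticket (reader v2, writer v1):
  State -> State, writer required: tier aligns to tier
  float64 -> float64, writer required: latitude aligns to latitude
  price: no writer-side match
  quantity: no writer-side match
  balance: no writer-side match
  float32 -> float32, writer required: score aligns to score
  bool -> bool, writer required: archived aligns to archived
  writer field balance has no reader counterpart
  writer field signature has no reader counterpart
  => backward verdict for Ticket: COMPATIBLE, no violations
forward for Ticket (reader v1, writer v2):
  State -> State, writer required: tier aligns to tier
  float64 -> float64, writer required: latitude aligns to latitude
  balance: no writer-side match
  float32 -> float32, writer required: score aligns to score
  signature: no writer-side match
  bool -> bool, writer required: archived aligns to archived
  writer field price has no reader counterpart
  writer field quantity has no reader counterpart
  writer field balance has no reader counterpart
  => forward verdict for Ticket: COMPATIBLE, no violations

backward: COMPATIBLE []; forward: COMPATIBLE []


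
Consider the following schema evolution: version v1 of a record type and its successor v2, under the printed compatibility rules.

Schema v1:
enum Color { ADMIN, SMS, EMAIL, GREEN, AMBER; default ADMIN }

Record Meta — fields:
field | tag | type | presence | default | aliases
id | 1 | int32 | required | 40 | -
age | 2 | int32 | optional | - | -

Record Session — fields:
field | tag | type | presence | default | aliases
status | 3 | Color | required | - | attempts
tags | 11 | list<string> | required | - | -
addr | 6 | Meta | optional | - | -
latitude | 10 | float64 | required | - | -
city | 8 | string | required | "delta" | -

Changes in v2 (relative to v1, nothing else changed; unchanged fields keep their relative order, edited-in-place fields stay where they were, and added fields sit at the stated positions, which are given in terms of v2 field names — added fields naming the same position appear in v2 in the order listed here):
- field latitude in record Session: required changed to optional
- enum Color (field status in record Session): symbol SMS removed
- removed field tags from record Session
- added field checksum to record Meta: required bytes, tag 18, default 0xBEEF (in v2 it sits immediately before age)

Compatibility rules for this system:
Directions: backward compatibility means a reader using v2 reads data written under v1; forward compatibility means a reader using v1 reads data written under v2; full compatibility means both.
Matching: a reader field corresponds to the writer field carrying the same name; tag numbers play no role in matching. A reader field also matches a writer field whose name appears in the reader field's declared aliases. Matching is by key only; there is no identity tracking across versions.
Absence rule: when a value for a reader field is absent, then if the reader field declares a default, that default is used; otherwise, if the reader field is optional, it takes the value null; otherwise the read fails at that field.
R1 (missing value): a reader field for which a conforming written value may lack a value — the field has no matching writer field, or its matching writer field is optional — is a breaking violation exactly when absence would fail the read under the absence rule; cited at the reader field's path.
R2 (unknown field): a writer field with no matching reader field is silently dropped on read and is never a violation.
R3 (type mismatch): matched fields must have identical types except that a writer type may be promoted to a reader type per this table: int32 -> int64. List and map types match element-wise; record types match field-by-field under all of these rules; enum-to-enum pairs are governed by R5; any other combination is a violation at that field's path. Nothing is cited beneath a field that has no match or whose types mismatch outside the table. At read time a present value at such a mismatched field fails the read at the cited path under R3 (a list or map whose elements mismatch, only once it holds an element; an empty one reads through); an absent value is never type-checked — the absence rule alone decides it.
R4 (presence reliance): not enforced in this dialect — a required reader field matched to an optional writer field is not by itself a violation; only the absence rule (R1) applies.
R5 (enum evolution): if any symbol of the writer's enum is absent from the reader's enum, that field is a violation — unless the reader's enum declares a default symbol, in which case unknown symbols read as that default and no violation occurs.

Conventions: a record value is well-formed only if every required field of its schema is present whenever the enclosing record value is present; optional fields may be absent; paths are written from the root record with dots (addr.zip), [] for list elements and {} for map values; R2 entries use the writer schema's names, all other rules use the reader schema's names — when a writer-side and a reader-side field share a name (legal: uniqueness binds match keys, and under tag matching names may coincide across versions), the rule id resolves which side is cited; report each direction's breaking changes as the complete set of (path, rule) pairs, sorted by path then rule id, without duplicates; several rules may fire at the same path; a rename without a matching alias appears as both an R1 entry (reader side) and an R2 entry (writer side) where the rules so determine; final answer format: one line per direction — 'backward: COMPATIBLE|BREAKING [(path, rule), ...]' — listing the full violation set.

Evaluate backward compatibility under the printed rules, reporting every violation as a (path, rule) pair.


backward: COMPATIBLE []

in Session below, arrows point writer -> reader
backward on Session — v2 reading data written by v1:
  status: paired with writer status (Color -> Color; writer required)
  addr: paired with writer addr (Meta -> Meta; writer optional)
  latitude: paired with writer latitude (float64 -> float64; writer required)
  city: paired with writer city (string -> string; writer required)
  tags (writer side), unknown to reader
  addr.id: paired with writer addr.id (int32 -> int32; writer required)
  no writer field matches reader addr.checksum
  addr.age: paired with writer addr.age (int32 -> int32; writer optional)
  nothing fires on Session: backward is COMPATIBLE
remaining Session differences; none change what is asked:
  field latitude in record Session: required changed to optional -> fires only in the forward direction of Session, which is not asked here
  enum Color (field status in record Session): symbol SMS removed -> inert for the asked Session verdict: nothing fires
  removed field tags from record Session -> fires only in the forward direction of Session, which is not asked here
  added field checksum to record Meta: required bytes, tag 18, default 0xBEEF (in v2 it sits immediately before age) -> inert for the asked Session verdict: nothing fires


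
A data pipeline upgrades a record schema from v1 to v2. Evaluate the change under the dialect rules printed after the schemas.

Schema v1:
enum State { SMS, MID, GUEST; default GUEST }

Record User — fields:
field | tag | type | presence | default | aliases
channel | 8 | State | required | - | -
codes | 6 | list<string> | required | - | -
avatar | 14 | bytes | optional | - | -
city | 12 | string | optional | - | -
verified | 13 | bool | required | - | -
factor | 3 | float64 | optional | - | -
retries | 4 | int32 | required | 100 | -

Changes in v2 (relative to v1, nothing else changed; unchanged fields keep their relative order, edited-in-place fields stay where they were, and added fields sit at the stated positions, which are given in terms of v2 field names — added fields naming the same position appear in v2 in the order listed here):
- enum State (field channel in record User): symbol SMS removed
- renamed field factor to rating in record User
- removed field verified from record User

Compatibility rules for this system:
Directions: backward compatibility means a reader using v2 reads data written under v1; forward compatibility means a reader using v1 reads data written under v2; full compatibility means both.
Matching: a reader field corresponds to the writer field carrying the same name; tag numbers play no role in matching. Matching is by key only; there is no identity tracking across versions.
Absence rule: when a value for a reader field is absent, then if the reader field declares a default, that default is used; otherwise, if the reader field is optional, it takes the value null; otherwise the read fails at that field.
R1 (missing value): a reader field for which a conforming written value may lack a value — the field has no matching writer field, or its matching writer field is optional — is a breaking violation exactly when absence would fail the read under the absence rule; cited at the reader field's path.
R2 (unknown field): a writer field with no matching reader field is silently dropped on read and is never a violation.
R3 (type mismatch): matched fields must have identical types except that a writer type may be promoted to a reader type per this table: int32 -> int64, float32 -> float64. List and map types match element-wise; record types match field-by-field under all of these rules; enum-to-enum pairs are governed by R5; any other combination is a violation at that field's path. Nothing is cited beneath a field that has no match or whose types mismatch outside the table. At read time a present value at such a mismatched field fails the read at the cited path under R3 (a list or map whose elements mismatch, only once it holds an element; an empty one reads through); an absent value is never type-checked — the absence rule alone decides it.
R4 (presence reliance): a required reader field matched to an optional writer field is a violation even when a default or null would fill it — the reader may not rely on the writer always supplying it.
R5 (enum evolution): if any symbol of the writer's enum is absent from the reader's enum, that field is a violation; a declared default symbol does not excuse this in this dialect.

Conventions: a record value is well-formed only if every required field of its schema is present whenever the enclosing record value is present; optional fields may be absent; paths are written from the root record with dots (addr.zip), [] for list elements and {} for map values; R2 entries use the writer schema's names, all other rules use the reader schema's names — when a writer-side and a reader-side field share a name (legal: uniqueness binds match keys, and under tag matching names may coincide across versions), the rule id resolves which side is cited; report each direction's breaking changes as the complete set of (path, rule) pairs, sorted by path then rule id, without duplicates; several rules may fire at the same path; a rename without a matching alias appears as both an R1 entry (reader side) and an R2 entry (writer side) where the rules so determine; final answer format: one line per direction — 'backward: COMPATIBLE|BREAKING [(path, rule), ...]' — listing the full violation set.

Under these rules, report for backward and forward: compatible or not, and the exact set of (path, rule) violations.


in User below, arrows point writer -> reader
checking backward for User: reader v2 against writer v1:
  channel: paired with writer channel (State -> State; writer required)
  codes: paired with writer codes (list<string> -> list<string>; writer required)
  avatar: paired with writer avatar (bytes -> bytes; writer optional)
  city: paired with writer city (string -> string; writer optional)
  rating has no writer counterpart
  retries: paired with writer retries (int32 -> int32; writer required)
  verified (writer side), unknown to reader
  factor (writer side), unknown to reader
  R5 fires at channel
  => backward verdict for User: BREAKING, 1 violation(s)
checking forward for User: reader v1 against writer v2:
  channel: paired with writer channel (State -> State; writer required)
  codes: paired with writer codes (list<string> -> list<string>; writer required)
  avatar: paired with writer avatar (bytes -> bytes; writer optional)
  city: paired with writer city (string -> string; writer optional)
  verified has no writer counterpart
  factor has no writer counterpart
  retries: paired with writer retries (int32 -> int32; writer required)
  rating (writer side), unknown to reader
  R1 fires at verified
  => forward verdict for User: BREAKING, 1 violation(s)

backward: BREAKING [(channel, R5)]; forward: BREAKING [(verified, R1)]


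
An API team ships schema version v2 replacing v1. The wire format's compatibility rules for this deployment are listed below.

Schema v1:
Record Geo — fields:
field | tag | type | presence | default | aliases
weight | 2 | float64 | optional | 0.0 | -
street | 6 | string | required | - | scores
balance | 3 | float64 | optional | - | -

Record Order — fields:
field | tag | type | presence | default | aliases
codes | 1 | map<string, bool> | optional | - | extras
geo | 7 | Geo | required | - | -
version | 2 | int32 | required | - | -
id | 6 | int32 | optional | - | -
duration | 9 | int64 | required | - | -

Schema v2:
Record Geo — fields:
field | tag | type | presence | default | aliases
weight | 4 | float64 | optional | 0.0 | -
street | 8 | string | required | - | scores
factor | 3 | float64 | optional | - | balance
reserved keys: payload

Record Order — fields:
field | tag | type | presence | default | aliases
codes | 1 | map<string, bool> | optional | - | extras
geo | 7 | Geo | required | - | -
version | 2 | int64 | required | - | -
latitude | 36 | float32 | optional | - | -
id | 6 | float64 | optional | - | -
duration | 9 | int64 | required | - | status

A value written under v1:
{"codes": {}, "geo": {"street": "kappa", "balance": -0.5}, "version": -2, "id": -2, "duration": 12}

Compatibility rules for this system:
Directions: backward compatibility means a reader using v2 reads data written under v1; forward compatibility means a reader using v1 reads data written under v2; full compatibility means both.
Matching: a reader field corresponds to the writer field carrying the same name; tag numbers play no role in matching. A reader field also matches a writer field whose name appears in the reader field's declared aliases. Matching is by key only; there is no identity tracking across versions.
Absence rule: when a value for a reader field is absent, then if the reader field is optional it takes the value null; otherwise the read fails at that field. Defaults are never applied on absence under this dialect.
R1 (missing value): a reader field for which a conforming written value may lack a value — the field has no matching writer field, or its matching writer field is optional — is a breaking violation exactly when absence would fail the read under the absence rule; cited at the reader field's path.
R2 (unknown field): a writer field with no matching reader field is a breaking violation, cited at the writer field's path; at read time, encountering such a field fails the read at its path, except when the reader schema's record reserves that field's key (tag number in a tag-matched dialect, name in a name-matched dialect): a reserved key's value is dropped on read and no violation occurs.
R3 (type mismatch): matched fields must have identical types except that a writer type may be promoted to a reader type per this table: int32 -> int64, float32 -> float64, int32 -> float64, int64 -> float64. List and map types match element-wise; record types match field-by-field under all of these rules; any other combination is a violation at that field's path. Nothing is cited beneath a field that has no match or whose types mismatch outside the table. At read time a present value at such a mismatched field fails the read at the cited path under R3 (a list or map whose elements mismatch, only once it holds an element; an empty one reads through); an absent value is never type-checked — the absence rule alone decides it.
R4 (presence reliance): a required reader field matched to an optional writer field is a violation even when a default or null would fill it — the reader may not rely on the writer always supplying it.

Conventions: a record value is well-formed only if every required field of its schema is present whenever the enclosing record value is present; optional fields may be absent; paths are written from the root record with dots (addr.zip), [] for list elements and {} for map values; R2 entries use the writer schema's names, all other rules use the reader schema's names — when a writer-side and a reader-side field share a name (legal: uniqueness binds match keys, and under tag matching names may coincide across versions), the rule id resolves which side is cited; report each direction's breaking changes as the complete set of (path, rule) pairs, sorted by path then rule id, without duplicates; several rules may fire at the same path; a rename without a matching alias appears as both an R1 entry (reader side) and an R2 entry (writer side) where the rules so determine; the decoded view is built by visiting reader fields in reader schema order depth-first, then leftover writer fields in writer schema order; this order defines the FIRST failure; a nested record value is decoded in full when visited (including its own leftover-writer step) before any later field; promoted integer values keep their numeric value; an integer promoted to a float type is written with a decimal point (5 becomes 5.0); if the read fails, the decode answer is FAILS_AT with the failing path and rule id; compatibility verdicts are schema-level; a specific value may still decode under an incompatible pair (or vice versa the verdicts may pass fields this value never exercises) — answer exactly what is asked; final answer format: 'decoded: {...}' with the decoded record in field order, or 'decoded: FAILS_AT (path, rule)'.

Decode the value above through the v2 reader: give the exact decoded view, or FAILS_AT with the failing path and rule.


in Order below, arrows point writer -> reader
decoding the Order value with the v2 reader:
  codes := {}
  geo.weight := null (not supplied -> null)
  geo.street := "kappa"
  geo.factor := -0.5 (from writer balance)
  version := -2 (int32 -> int64)
  latitude := null (not supplied -> null)
  id := -2.0 (int32 -> float64)
  duration := 12
  => decoded: {"codes": {}, "geo": {"weight": null, "street": "kappa", "factor": -0.5}, "version": -2, "latitude": null, "id": -2.0, "duration": 12}
ruling out the remaining Order differences:
  field weight in record Geo: tag 2 changed to 4 -> no rule fires on it and the decoded Order view is identical with or without it
  field version in record Order: type int32 changed to int64 -> changes Order's schema-level verdicts only — the decode of this value is the same
  field id in record Order: type int32 changed to float64 -> changes Order's schema-level verdicts only — the decode of this value is the same
  field street in record Geo: tag 6 changed to 8 -> no rule fires on it and the decoded Order view is identical with or without it

decoded: {"codes": {}, "geo": {"weight": null, "street": "kappa", "factor": -0.5}, "version": -2, "latitude": null, "id": -2.0, "duration": 12}


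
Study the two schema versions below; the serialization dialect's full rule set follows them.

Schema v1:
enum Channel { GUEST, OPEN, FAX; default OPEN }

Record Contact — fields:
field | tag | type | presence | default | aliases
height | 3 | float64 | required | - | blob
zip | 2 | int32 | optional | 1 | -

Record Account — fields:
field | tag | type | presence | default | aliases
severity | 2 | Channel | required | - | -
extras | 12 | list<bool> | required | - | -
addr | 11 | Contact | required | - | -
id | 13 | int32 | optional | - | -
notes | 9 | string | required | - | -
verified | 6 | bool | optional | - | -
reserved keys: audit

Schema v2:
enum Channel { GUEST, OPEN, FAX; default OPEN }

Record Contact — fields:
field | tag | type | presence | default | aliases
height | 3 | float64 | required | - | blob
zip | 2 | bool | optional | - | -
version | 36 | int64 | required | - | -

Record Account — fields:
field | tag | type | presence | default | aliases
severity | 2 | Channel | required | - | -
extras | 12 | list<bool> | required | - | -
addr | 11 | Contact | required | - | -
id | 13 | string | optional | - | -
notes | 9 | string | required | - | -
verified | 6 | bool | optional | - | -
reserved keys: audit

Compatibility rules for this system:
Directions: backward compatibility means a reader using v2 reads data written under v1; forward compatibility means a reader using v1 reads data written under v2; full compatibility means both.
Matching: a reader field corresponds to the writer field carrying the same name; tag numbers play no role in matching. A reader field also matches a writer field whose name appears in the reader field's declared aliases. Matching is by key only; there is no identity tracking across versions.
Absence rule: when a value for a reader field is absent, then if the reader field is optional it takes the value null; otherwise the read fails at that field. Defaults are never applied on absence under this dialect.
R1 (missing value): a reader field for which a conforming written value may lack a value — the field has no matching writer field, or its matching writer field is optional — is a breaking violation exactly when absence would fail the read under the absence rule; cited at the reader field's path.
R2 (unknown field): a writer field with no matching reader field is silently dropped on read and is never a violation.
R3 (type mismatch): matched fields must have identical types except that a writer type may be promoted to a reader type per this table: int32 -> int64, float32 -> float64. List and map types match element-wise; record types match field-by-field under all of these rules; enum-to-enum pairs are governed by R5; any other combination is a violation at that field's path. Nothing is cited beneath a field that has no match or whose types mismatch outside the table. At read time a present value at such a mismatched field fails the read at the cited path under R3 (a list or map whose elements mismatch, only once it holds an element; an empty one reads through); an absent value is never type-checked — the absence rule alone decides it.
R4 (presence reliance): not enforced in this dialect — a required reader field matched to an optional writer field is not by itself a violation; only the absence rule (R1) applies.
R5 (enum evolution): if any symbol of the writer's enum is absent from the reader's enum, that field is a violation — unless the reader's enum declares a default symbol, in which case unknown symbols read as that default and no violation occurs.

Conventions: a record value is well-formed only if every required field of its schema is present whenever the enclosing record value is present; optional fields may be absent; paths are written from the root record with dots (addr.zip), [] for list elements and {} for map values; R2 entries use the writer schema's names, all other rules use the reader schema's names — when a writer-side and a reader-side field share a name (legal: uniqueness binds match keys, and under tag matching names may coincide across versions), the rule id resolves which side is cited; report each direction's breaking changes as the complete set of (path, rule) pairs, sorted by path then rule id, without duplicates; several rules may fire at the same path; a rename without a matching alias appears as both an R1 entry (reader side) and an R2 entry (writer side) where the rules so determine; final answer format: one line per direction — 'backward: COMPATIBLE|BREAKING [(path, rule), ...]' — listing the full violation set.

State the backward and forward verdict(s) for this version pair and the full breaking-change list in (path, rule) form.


backward: BREAKING [(addr.version, R1), (addr.zip, R3), (id, R3)]; forward: BREAKING [(addr.zip, R3), (id, R3)]

arrows below run writer -> reader for Account
backward pass over Account, reader schema v2, writer schema v1:
  writer required, Channel -> Channel: reader severity maps from writer severity
  writer required, list<bool> -> list<bool>: reader extras maps from writer extras
  writer required, Contact -> Contact: reader addr maps from writer addr
  writer optional, int32 -> string: reader id maps from writer id
  writer required, string -> string: reader notes maps from writer notes
  writer optional, bool -> bool: reader verified maps from writer verified
  writer required, float64 -> float64: reader addr.height maps from writer addr.height
  writer optional, int32 -> bool: reader addr.zip maps from writer addr.zip
  no writer field matches reader addr.version
  rule R1 violated at addr.version
  rule R3 violated at addr.zip
  rule R3 violated at id
  => backward verdict for Account: BREAKING, 3 violation(s)
forward pass over Account, reader schema v1, writer schema v2:
  writer required, Channel -> Channel: reader severity maps from writer severity
  writer required, list<bool> -> list<bool>: reader extras maps from writer extras
  writer required, Contact -> Contact: reader addr maps from writer addr
  writer optional, string -> int32: reader id maps from writer id
  writer required, string -> string: reader notes maps from writer notes
  writer optional, bool -> bool: reader verified maps from writer verified
  writer required, float64 -> float64: reader addr.height maps from writer addr.height
  writer optional, bool -> int32: reader addr.zip maps from writer addr.zip
  addr.version (writer side), unknown to reader
  rule R3 violated at addr.zip
  rule R3 violated at id
  => forward verdict for Account: BREAKING, 2 violation(s)


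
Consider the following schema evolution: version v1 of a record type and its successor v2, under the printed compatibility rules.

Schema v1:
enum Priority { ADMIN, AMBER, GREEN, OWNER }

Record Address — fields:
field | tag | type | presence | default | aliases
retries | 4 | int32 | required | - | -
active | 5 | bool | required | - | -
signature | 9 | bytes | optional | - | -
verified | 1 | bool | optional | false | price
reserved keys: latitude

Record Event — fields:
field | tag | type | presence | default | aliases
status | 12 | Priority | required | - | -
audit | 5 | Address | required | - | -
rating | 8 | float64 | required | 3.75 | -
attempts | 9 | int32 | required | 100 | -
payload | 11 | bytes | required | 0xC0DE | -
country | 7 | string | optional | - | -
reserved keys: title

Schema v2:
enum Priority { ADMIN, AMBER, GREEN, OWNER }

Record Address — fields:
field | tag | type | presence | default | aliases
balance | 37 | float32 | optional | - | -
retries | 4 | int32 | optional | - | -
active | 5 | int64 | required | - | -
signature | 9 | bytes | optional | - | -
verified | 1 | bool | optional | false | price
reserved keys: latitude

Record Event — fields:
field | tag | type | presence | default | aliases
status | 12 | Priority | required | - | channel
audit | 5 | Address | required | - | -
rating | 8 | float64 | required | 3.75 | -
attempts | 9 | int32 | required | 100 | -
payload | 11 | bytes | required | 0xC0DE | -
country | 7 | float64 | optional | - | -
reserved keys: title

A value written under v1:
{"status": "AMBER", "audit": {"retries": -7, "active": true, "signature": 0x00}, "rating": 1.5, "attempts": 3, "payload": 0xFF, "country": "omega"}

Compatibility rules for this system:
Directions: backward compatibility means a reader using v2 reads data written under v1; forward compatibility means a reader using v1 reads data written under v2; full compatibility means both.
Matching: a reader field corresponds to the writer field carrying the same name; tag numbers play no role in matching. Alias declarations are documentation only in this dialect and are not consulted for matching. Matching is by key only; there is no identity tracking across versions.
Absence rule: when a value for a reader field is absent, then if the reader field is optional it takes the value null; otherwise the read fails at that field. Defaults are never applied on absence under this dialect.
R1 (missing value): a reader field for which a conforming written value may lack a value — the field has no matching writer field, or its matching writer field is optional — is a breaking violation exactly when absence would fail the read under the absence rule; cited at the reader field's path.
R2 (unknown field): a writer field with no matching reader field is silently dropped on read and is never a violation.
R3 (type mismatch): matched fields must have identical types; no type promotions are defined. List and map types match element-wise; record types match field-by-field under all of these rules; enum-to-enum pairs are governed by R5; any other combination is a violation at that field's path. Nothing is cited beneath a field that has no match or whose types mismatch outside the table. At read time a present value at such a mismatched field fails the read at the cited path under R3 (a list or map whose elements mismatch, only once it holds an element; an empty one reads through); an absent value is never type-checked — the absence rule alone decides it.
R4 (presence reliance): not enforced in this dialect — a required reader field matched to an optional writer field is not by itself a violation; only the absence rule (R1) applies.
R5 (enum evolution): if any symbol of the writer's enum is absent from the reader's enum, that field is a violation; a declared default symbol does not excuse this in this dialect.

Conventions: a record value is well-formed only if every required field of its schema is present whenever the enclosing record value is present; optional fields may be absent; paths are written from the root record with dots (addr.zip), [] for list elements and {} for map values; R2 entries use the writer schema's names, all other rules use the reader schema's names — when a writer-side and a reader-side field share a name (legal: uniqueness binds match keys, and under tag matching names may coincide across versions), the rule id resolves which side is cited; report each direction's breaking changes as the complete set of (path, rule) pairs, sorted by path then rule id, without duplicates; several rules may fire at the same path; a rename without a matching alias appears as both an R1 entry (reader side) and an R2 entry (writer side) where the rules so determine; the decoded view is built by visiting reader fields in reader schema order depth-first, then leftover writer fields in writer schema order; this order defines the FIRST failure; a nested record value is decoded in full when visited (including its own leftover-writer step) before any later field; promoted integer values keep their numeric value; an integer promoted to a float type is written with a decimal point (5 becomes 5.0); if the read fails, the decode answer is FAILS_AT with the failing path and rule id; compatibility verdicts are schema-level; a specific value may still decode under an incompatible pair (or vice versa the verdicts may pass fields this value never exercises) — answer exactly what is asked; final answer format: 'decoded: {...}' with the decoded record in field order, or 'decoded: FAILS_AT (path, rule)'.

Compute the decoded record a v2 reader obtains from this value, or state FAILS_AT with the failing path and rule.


in Event below, arrows point writer -> reader
migrating the Event value to v2:
  status := "AMBER"
  audit.balance := null (absent, optional -> null)
  audit.retries := -7
  read fails at audit.active under R3
  => FAILS_AT (audit.active, R3)
the other Event changes do not affect what is asked:
  added field balance to record Address: optional float32, tag 37 (in v2 it sits immediately before retries) -> triggers nothing under the printed rules; the Event answer is the same either way
  field country in record Event: type string changed to float64 -> schema-level compatibility only; this Event value's decode is unchanged
  field retries in record Address: required changed to optional -> schema-level compatibility only; this Event value's decode is unchanged

decoded: FAILS_AT (audit.active, R3)
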